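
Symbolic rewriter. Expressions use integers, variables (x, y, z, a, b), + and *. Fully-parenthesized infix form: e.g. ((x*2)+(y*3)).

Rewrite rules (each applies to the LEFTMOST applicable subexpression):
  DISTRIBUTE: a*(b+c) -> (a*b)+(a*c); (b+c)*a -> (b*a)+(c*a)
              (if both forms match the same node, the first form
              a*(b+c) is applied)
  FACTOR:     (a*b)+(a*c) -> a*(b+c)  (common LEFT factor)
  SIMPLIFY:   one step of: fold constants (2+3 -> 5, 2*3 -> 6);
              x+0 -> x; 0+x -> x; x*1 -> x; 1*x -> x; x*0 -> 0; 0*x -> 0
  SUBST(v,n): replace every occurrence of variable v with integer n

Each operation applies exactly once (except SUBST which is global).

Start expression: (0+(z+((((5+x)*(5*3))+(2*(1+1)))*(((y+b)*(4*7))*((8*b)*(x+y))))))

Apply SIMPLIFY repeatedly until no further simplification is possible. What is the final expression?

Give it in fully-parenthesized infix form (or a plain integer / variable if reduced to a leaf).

Answer: (z+((((5+x)*15)+4)*(((y+b)*28)*((8*b)*(x+y)))))

Derivation:
Start: (0+(z+((((5+x)*(5*3))+(2*(1+1)))*(((y+b)*(4*7))*((8*b)*(x+y))))))
Step 1: at root: (0+(z+((((5+x)*(5*3))+(2*(1+1)))*(((y+b)*(4*7))*((8*b)*(x+y)))))) -> (z+((((5+x)*(5*3))+(2*(1+1)))*(((y+b)*(4*7))*((8*b)*(x+y))))); overall: (0+(z+((((5+x)*(5*3))+(2*(1+1)))*(((y+b)*(4*7))*((8*b)*(x+y)))))) -> (z+((((5+x)*(5*3))+(2*(1+1)))*(((y+b)*(4*7))*((8*b)*(x+y)))))
Step 2: at RLLR: (5*3) -> 15; overall: (z+((((5+x)*(5*3))+(2*(1+1)))*(((y+b)*(4*7))*((8*b)*(x+y))))) -> (z+((((5+x)*15)+(2*(1+1)))*(((y+b)*(4*7))*((8*b)*(x+y)))))
Step 3: at RLRR: (1+1) -> 2; overall: (z+((((5+x)*15)+(2*(1+1)))*(((y+b)*(4*7))*((8*b)*(x+y))))) -> (z+((((5+x)*15)+(2*2))*(((y+b)*(4*7))*((8*b)*(x+y)))))
Step 4: at RLR: (2*2) -> 4; overall: (z+((((5+x)*15)+(2*2))*(((y+b)*(4*7))*((8*b)*(x+y))))) -> (z+((((5+x)*15)+4)*(((y+b)*(4*7))*((8*b)*(x+y)))))
Step 5: at RRLR: (4*7) -> 28; overall: (z+((((5+x)*15)+4)*(((y+b)*(4*7))*((8*b)*(x+y))))) -> (z+((((5+x)*15)+4)*(((y+b)*28)*((8*b)*(x+y)))))
Fixed point: (z+((((5+x)*15)+4)*(((y+b)*28)*((8*b)*(x+y)))))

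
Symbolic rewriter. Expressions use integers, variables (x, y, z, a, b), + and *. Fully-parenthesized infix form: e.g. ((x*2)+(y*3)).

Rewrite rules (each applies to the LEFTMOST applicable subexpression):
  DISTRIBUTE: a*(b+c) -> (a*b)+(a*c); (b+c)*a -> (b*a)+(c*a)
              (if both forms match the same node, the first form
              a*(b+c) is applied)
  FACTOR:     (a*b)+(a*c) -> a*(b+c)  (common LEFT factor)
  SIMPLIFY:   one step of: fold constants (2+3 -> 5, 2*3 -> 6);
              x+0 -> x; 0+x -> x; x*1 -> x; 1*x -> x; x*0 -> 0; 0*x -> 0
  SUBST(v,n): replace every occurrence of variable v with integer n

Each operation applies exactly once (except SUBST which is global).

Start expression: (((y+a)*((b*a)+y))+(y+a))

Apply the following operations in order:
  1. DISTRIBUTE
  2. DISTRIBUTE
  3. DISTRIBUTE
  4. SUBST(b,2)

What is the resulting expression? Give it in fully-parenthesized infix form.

Answer: ((((y*(2*a))+(a*(2*a)))+((y*y)+(a*y)))+(y+a))

Derivation:
Start: (((y+a)*((b*a)+y))+(y+a))
Apply DISTRIBUTE at L (target: ((y+a)*((b*a)+y))): (((y+a)*((b*a)+y))+(y+a)) -> ((((y+a)*(b*a))+((y+a)*y))+(y+a))
Apply DISTRIBUTE at LL (target: ((y+a)*(b*a))): ((((y+a)*(b*a))+((y+a)*y))+(y+a)) -> ((((y*(b*a))+(a*(b*a)))+((y+a)*y))+(y+a))
Apply DISTRIBUTE at LR (target: ((y+a)*y)): ((((y*(b*a))+(a*(b*a)))+((y+a)*y))+(y+a)) -> ((((y*(b*a))+(a*(b*a)))+((y*y)+(a*y)))+(y+a))
Apply SUBST(b,2): ((((y*(b*a))+(a*(b*a)))+((y*y)+(a*y)))+(y+a)) -> ((((y*(2*a))+(a*(2*a)))+((y*y)+(a*y)))+(y+a))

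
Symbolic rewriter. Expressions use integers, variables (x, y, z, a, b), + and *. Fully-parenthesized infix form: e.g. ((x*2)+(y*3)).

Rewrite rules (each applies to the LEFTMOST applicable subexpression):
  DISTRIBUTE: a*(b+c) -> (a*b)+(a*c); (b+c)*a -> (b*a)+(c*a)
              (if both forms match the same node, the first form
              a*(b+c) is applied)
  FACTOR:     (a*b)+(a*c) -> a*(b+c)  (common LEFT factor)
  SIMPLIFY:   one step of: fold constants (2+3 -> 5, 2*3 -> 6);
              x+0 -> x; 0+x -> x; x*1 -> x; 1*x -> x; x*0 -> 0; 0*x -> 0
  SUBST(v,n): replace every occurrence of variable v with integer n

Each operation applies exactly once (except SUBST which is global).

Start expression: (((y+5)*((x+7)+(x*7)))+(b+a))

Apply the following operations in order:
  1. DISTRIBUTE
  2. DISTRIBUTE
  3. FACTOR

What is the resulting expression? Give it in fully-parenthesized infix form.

Start: (((y+5)*((x+7)+(x*7)))+(b+a))
Apply DISTRIBUTE at L (target: ((y+5)*((x+7)+(x*7)))): (((y+5)*((x+7)+(x*7)))+(b+a)) -> ((((y+5)*(x+7))+((y+5)*(x*7)))+(b+a))
Apply DISTRIBUTE at LL (target: ((y+5)*(x+7))): ((((y+5)*(x+7))+((y+5)*(x*7)))+(b+a)) -> (((((y+5)*x)+((y+5)*7))+((y+5)*(x*7)))+(b+a))
Apply FACTOR at LL (target: (((y+5)*x)+((y+5)*7))): (((((y+5)*x)+((y+5)*7))+((y+5)*(x*7)))+(b+a)) -> ((((y+5)*(x+7))+((y+5)*(x*7)))+(b+a))

Answer: ((((y+5)*(x+7))+((y+5)*(x*7)))+(b+a))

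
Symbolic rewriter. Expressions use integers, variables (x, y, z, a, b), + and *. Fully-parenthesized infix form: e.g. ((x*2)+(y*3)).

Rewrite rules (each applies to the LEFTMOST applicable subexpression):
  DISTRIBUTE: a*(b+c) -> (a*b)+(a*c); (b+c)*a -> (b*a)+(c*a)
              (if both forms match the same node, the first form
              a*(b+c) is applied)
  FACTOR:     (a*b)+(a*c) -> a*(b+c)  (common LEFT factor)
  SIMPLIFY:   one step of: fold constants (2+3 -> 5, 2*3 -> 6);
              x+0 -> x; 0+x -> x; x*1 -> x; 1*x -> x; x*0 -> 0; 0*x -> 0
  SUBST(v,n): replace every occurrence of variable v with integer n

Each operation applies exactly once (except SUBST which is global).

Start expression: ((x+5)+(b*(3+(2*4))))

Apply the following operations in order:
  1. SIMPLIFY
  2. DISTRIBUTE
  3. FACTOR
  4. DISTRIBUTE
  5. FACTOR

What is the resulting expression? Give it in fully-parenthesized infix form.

Answer: ((x+5)+(b*(3+8)))

Derivation:
Start: ((x+5)+(b*(3+(2*4))))
Apply SIMPLIFY at RRR (target: (2*4)): ((x+5)+(b*(3+(2*4)))) -> ((x+5)+(b*(3+8)))
Apply DISTRIBUTE at R (target: (b*(3+8))): ((x+5)+(b*(3+8))) -> ((x+5)+((b*3)+(b*8)))
Apply FACTOR at R (target: ((b*3)+(b*8))): ((x+5)+((b*3)+(b*8))) -> ((x+5)+(b*(3+8)))
Apply DISTRIBUTE at R (target: (b*(3+8))): ((x+5)+(b*(3+8))) -> ((x+5)+((b*3)+(b*8)))
Apply FACTOR at R (target: ((b*3)+(b*8))): ((x+5)+((b*3)+(b*8))) -> ((x+5)+(b*(3+8)))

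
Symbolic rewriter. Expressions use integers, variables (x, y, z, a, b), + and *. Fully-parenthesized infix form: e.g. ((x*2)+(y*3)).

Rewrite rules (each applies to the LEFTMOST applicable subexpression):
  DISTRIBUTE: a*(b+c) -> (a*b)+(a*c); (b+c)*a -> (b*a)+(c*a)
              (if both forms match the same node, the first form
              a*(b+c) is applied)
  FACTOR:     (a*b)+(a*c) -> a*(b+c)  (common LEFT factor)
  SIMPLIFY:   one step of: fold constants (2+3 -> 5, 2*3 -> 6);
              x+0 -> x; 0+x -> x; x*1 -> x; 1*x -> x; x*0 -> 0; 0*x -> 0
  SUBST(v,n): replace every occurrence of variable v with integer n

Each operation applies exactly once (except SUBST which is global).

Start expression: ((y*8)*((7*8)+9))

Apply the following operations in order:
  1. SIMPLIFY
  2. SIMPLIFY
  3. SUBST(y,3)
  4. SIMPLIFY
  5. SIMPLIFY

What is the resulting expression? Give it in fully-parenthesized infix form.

Answer: 1560

Derivation:
Start: ((y*8)*((7*8)+9))
Apply SIMPLIFY at RL (target: (7*8)): ((y*8)*((7*8)+9)) -> ((y*8)*(56+9))
Apply SIMPLIFY at R (target: (56+9)): ((y*8)*(56+9)) -> ((y*8)*65)
Apply SUBST(y,3): ((y*8)*65) -> ((3*8)*65)
Apply SIMPLIFY at L (target: (3*8)): ((3*8)*65) -> (24*65)
Apply SIMPLIFY at root (target: (24*65)): (24*65) -> 1560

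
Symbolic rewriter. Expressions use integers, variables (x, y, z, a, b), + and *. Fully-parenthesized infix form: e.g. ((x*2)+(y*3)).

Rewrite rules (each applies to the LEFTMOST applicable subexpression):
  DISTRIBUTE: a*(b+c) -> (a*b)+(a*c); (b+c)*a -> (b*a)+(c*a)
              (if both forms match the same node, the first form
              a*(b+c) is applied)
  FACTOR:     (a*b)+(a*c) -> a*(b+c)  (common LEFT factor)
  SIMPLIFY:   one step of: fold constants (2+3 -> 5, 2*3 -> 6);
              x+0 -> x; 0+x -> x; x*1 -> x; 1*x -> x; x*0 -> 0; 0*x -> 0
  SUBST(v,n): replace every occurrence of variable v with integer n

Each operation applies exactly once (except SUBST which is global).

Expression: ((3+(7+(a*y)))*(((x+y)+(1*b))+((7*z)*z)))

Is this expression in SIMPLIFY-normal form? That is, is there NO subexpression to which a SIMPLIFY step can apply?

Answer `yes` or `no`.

Expression: ((3+(7+(a*y)))*(((x+y)+(1*b))+((7*z)*z)))
Scanning for simplifiable subexpressions (pre-order)...
  at root: ((3+(7+(a*y)))*(((x+y)+(1*b))+((7*z)*z))) (not simplifiable)
  at L: (3+(7+(a*y))) (not simplifiable)
  at LR: (7+(a*y)) (not simplifiable)
  at LRR: (a*y) (not simplifiable)
  at R: (((x+y)+(1*b))+((7*z)*z)) (not simplifiable)
  at RL: ((x+y)+(1*b)) (not simplifiable)
  at RLL: (x+y) (not simplifiable)
  at RLR: (1*b) (SIMPLIFIABLE)
  at RR: ((7*z)*z) (not simplifiable)
  at RRL: (7*z) (not simplifiable)
Found simplifiable subexpr at path RLR: (1*b)
One SIMPLIFY step would give: ((3+(7+(a*y)))*(((x+y)+b)+((7*z)*z)))
-> NOT in normal form.

Answer: no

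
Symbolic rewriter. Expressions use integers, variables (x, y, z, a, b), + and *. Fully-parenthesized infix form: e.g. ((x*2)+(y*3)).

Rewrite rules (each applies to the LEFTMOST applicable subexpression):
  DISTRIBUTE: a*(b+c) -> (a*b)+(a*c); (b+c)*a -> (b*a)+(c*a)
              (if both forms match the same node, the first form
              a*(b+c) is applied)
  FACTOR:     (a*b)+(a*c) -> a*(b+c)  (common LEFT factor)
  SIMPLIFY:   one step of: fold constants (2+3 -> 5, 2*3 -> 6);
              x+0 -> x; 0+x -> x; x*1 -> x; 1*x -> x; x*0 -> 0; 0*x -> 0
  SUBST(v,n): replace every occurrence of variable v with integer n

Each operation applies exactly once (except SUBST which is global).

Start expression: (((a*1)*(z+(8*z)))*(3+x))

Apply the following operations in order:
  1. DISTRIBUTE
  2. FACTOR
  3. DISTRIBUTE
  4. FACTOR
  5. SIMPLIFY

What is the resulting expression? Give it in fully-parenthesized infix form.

Start: (((a*1)*(z+(8*z)))*(3+x))
Apply DISTRIBUTE at root (target: (((a*1)*(z+(8*z)))*(3+x))): (((a*1)*(z+(8*z)))*(3+x)) -> ((((a*1)*(z+(8*z)))*3)+(((a*1)*(z+(8*z)))*x))
Apply FACTOR at root (target: ((((a*1)*(z+(8*z)))*3)+(((a*1)*(z+(8*z)))*x))): ((((a*1)*(z+(8*z)))*3)+(((a*1)*(z+(8*z)))*x)) -> (((a*1)*(z+(8*z)))*(3+x))
Apply DISTRIBUTE at root (target: (((a*1)*(z+(8*z)))*(3+x))): (((a*1)*(z+(8*z)))*(3+x)) -> ((((a*1)*(z+(8*z)))*3)+(((a*1)*(z+(8*z)))*x))
Apply FACTOR at root (target: ((((a*1)*(z+(8*z)))*3)+(((a*1)*(z+(8*z)))*x))): ((((a*1)*(z+(8*z)))*3)+(((a*1)*(z+(8*z)))*x)) -> (((a*1)*(z+(8*z)))*(3+x))
Apply SIMPLIFY at LL (target: (a*1)): (((a*1)*(z+(8*z)))*(3+x)) -> ((a*(z+(8*z)))*(3+x))

Answer: ((a*(z+(8*z)))*(3+x))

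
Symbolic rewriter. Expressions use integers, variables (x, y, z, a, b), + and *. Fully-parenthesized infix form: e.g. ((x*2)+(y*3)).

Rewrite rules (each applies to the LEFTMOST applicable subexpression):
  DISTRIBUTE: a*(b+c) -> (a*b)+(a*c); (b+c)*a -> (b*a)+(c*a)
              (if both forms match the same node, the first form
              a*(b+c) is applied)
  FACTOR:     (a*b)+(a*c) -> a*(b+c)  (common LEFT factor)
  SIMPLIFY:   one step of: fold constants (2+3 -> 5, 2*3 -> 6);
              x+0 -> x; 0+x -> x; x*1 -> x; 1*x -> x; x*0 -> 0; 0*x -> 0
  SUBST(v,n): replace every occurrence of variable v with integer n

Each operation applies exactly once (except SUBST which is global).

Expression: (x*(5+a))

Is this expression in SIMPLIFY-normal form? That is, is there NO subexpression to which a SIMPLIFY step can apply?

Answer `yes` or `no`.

Answer: yes

Derivation:
Expression: (x*(5+a))
Scanning for simplifiable subexpressions (pre-order)...
  at root: (x*(5+a)) (not simplifiable)
  at R: (5+a) (not simplifiable)
Result: no simplifiable subexpression found -> normal form.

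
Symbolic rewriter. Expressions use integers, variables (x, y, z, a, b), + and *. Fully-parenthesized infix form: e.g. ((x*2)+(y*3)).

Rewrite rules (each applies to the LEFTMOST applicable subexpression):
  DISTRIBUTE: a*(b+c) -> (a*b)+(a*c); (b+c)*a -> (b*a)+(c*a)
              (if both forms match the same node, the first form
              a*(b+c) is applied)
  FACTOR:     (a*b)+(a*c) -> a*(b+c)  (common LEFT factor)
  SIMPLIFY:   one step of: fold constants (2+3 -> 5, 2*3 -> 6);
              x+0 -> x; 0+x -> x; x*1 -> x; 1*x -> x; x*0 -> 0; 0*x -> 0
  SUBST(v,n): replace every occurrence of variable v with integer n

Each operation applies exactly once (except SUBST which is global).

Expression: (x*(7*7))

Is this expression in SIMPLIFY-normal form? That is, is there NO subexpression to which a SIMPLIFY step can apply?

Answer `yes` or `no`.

Answer: no

Derivation:
Expression: (x*(7*7))
Scanning for simplifiable subexpressions (pre-order)...
  at root: (x*(7*7)) (not simplifiable)
  at R: (7*7) (SIMPLIFIABLE)
Found simplifiable subexpr at path R: (7*7)
One SIMPLIFY step would give: (x*49)
-> NOT in normal form.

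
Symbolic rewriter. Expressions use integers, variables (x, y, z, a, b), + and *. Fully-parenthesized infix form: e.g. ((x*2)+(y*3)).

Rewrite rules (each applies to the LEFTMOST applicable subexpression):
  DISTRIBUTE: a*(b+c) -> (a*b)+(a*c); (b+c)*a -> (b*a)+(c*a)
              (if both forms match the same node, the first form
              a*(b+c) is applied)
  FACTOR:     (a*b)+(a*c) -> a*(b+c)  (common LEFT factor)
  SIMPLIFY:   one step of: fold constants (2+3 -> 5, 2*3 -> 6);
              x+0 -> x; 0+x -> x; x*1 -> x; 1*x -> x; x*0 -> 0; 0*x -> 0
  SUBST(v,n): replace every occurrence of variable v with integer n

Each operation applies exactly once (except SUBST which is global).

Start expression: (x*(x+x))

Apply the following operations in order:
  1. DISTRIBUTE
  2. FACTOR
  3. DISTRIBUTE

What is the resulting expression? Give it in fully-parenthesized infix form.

Answer: ((x*x)+(x*x))

Derivation:
Start: (x*(x+x))
Apply DISTRIBUTE at root (target: (x*(x+x))): (x*(x+x)) -> ((x*x)+(x*x))
Apply FACTOR at root (target: ((x*x)+(x*x))): ((x*x)+(x*x)) -> (x*(x+x))
Apply DISTRIBUTE at root (target: (x*(x+x))): (x*(x+x)) -> ((x*x)+(x*x))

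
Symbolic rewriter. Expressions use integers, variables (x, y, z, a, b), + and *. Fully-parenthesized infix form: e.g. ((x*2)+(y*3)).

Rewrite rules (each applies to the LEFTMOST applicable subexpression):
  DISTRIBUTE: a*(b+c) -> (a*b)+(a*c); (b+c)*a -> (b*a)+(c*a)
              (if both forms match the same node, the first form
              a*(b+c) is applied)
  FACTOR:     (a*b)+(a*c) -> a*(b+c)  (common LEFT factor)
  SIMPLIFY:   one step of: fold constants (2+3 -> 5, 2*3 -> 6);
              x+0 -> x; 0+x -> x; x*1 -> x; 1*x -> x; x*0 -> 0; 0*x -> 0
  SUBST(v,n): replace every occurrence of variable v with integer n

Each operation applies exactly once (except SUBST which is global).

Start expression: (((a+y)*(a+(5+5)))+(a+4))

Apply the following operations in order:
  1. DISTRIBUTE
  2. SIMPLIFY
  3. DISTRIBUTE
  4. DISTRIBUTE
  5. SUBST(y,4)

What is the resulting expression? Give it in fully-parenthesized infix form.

Answer: ((((a*a)+(4*a))+((a*10)+(4*10)))+(a+4))

Derivation:
Start: (((a+y)*(a+(5+5)))+(a+4))
Apply DISTRIBUTE at L (target: ((a+y)*(a+(5+5)))): (((a+y)*(a+(5+5)))+(a+4)) -> ((((a+y)*a)+((a+y)*(5+5)))+(a+4))
Apply SIMPLIFY at LRR (target: (5+5)): ((((a+y)*a)+((a+y)*(5+5)))+(a+4)) -> ((((a+y)*a)+((a+y)*10))+(a+4))
Apply DISTRIBUTE at LL (target: ((a+y)*a)): ((((a+y)*a)+((a+y)*10))+(a+4)) -> ((((a*a)+(y*a))+((a+y)*10))+(a+4))
Apply DISTRIBUTE at LR (target: ((a+y)*10)): ((((a*a)+(y*a))+((a+y)*10))+(a+4)) -> ((((a*a)+(y*a))+((a*10)+(y*10)))+(a+4))
Apply SUBST(y,4): ((((a*a)+(y*a))+((a*10)+(y*10)))+(a+4)) -> ((((a*a)+(4*a))+((a*10)+(4*10)))+(a+4))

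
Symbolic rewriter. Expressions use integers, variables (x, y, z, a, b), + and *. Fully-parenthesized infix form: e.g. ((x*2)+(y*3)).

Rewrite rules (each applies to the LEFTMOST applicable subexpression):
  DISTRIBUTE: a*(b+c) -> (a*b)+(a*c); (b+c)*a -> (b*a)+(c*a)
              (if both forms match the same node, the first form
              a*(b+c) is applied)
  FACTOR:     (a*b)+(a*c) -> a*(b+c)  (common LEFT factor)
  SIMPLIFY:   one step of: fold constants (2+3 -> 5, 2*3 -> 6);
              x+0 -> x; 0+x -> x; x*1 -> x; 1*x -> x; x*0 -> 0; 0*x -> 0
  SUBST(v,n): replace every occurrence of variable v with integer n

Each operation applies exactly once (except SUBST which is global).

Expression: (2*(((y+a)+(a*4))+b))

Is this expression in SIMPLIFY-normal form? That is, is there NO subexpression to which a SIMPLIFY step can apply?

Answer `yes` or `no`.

Answer: yes

Derivation:
Expression: (2*(((y+a)+(a*4))+b))
Scanning for simplifiable subexpressions (pre-order)...
  at root: (2*(((y+a)+(a*4))+b)) (not simplifiable)
  at R: (((y+a)+(a*4))+b) (not simplifiable)
  at RL: ((y+a)+(a*4)) (not simplifiable)
  at RLL: (y+a) (not simplifiable)
  at RLR: (a*4) (not simplifiable)
Result: no simplifiable subexpression found -> normal form.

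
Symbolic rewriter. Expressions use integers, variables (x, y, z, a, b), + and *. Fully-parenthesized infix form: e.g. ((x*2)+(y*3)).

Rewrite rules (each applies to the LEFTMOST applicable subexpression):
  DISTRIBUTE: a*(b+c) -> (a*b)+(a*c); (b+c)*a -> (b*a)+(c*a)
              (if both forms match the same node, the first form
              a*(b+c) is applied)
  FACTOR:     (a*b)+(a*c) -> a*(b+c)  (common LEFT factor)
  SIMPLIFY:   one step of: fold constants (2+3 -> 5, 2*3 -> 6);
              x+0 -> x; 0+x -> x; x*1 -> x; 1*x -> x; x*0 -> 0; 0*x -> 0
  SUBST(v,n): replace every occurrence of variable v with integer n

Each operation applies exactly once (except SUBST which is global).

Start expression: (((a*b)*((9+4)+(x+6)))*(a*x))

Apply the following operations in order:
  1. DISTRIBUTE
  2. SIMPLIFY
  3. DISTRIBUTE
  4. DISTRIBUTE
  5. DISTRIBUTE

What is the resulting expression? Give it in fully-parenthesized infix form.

Answer: ((((a*b)*13)*(a*x))+((((a*b)*x)*(a*x))+(((a*b)*6)*(a*x))))

Derivation:
Start: (((a*b)*((9+4)+(x+6)))*(a*x))
Apply DISTRIBUTE at L (target: ((a*b)*((9+4)+(x+6)))): (((a*b)*((9+4)+(x+6)))*(a*x)) -> ((((a*b)*(9+4))+((a*b)*(x+6)))*(a*x))
Apply SIMPLIFY at LLR (target: (9+4)): ((((a*b)*(9+4))+((a*b)*(x+6)))*(a*x)) -> ((((a*b)*13)+((a*b)*(x+6)))*(a*x))
Apply DISTRIBUTE at root (target: ((((a*b)*13)+((a*b)*(x+6)))*(a*x))): ((((a*b)*13)+((a*b)*(x+6)))*(a*x)) -> ((((a*b)*13)*(a*x))+(((a*b)*(x+6))*(a*x)))
Apply DISTRIBUTE at RL (target: ((a*b)*(x+6))): ((((a*b)*13)*(a*x))+(((a*b)*(x+6))*(a*x))) -> ((((a*b)*13)*(a*x))+((((a*b)*x)+((a*b)*6))*(a*x)))
Apply DISTRIBUTE at R (target: ((((a*b)*x)+((a*b)*6))*(a*x))): ((((a*b)*13)*(a*x))+((((a*b)*x)+((a*b)*6))*(a*x))) -> ((((a*b)*13)*(a*x))+((((a*b)*x)*(a*x))+(((a*b)*6)*(a*x))))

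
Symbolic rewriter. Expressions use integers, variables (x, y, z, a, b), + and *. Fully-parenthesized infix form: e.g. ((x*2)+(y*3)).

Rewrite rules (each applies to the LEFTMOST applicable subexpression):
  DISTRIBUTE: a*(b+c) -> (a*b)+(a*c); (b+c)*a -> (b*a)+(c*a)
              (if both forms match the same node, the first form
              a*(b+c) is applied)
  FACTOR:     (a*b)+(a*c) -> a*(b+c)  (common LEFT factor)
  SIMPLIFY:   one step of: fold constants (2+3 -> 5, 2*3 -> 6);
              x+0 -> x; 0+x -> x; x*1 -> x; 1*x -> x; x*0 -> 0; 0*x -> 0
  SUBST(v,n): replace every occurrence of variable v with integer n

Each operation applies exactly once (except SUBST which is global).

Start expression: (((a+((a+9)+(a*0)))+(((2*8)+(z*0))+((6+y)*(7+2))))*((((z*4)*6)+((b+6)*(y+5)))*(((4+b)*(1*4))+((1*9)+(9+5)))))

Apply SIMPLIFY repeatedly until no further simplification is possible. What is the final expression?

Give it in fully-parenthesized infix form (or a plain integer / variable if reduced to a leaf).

Answer: (((a+(a+9))+(16+((6+y)*9)))*((((z*4)*6)+((b+6)*(y+5)))*(((4+b)*4)+23)))

Derivation:
Start: (((a+((a+9)+(a*0)))+(((2*8)+(z*0))+((6+y)*(7+2))))*((((z*4)*6)+((b+6)*(y+5)))*(((4+b)*(1*4))+((1*9)+(9+5)))))
Step 1: at LLRR: (a*0) -> 0; overall: (((a+((a+9)+(a*0)))+(((2*8)+(z*0))+((6+y)*(7+2))))*((((z*4)*6)+((b+6)*(y+5)))*(((4+b)*(1*4))+((1*9)+(9+5))))) -> (((a+((a+9)+0))+(((2*8)+(z*0))+((6+y)*(7+2))))*((((z*4)*6)+((b+6)*(y+5)))*(((4+b)*(1*4))+((1*9)+(9+5)))))
Step 2: at LLR: ((a+9)+0) -> (a+9); overall: (((a+((a+9)+0))+(((2*8)+(z*0))+((6+y)*(7+2))))*((((z*4)*6)+((b+6)*(y+5)))*(((4+b)*(1*4))+((1*9)+(9+5))))) -> (((a+(a+9))+(((2*8)+(z*0))+((6+y)*(7+2))))*((((z*4)*6)+((b+6)*(y+5)))*(((4+b)*(1*4))+((1*9)+(9+5)))))
Step 3: at LRLL: (2*8) -> 16; overall: (((a+(a+9))+(((2*8)+(z*0))+((6+y)*(7+2))))*((((z*4)*6)+((b+6)*(y+5)))*(((4+b)*(1*4))+((1*9)+(9+5))))) -> (((a+(a+9))+((16+(z*0))+((6+y)*(7+2))))*((((z*4)*6)+((b+6)*(y+5)))*(((4+b)*(1*4))+((1*9)+(9+5)))))
Step 4: at LRLR: (z*0) -> 0; overall: (((a+(a+9))+((16+(z*0))+((6+y)*(7+2))))*((((z*4)*6)+((b+6)*(y+5)))*(((4+b)*(1*4))+((1*9)+(9+5))))) -> (((a+(a+9))+((16+0)+((6+y)*(7+2))))*((((z*4)*6)+((b+6)*(y+5)))*(((4+b)*(1*4))+((1*9)+(9+5)))))
Step 5: at LRL: (16+0) -> 16; overall: (((a+(a+9))+((16+0)+((6+y)*(7+2))))*((((z*4)*6)+((b+6)*(y+5)))*(((4+b)*(1*4))+((1*9)+(9+5))))) -> (((a+(a+9))+(16+((6+y)*(7+2))))*((((z*4)*6)+((b+6)*(y+5)))*(((4+b)*(1*4))+((1*9)+(9+5)))))
Step 6: at LRRR: (7+2) -> 9; overall: (((a+(a+9))+(16+((6+y)*(7+2))))*((((z*4)*6)+((b+6)*(y+5)))*(((4+b)*(1*4))+((1*9)+(9+5))))) -> (((a+(a+9))+(16+((6+y)*9)))*((((z*4)*6)+((b+6)*(y+5)))*(((4+b)*(1*4))+((1*9)+(9+5)))))
Step 7: at RRLR: (1*4) -> 4; overall: (((a+(a+9))+(16+((6+y)*9)))*((((z*4)*6)+((b+6)*(y+5)))*(((4+b)*(1*4))+((1*9)+(9+5))))) -> (((a+(a+9))+(16+((6+y)*9)))*((((z*4)*6)+((b+6)*(y+5)))*(((4+b)*4)+((1*9)+(9+5)))))
Step 8: at RRRL: (1*9) -> 9; overall: (((a+(a+9))+(16+((6+y)*9)))*((((z*4)*6)+((b+6)*(y+5)))*(((4+b)*4)+((1*9)+(9+5))))) -> (((a+(a+9))+(16+((6+y)*9)))*((((z*4)*6)+((b+6)*(y+5)))*(((4+b)*4)+(9+(9+5)))))
Step 9: at RRRR: (9+5) -> 14; overall: (((a+(a+9))+(16+((6+y)*9)))*((((z*4)*6)+((b+6)*(y+5)))*(((4+b)*4)+(9+(9+5))))) -> (((a+(a+9))+(16+((6+y)*9)))*((((z*4)*6)+((b+6)*(y+5)))*(((4+b)*4)+(9+14))))
Step 10: at RRR: (9+14) -> 23; overall: (((a+(a+9))+(16+((6+y)*9)))*((((z*4)*6)+((b+6)*(y+5)))*(((4+b)*4)+(9+14)))) -> (((a+(a+9))+(16+((6+y)*9)))*((((z*4)*6)+((b+6)*(y+5)))*(((4+b)*4)+23)))
Fixed point: (((a+(a+9))+(16+((6+y)*9)))*((((z*4)*6)+((b+6)*(y+5)))*(((4+b)*4)+23)))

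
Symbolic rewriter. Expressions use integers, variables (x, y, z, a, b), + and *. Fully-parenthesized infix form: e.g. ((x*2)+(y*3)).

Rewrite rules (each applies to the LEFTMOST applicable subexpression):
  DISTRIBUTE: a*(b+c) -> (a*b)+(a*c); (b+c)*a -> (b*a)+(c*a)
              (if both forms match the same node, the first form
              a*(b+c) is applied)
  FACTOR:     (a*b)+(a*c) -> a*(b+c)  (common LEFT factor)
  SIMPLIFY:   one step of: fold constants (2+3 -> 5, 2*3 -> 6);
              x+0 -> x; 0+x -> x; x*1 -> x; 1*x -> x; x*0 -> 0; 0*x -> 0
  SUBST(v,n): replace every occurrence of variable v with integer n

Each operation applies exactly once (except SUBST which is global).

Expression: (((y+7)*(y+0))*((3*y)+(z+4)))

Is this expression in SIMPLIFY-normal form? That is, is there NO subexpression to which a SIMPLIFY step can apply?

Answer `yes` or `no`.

Answer: no

Derivation:
Expression: (((y+7)*(y+0))*((3*y)+(z+4)))
Scanning for simplifiable subexpressions (pre-order)...
  at root: (((y+7)*(y+0))*((3*y)+(z+4))) (not simplifiable)
  at L: ((y+7)*(y+0)) (not simplifiable)
  at LL: (y+7) (not simplifiable)
  at LR: (y+0) (SIMPLIFIABLE)
  at R: ((3*y)+(z+4)) (not simplifiable)
  at RL: (3*y) (not simplifiable)
  at RR: (z+4) (not simplifiable)
Found simplifiable subexpr at path LR: (y+0)
One SIMPLIFY step would give: (((y+7)*y)*((3*y)+(z+4)))
-> NOT in normal form.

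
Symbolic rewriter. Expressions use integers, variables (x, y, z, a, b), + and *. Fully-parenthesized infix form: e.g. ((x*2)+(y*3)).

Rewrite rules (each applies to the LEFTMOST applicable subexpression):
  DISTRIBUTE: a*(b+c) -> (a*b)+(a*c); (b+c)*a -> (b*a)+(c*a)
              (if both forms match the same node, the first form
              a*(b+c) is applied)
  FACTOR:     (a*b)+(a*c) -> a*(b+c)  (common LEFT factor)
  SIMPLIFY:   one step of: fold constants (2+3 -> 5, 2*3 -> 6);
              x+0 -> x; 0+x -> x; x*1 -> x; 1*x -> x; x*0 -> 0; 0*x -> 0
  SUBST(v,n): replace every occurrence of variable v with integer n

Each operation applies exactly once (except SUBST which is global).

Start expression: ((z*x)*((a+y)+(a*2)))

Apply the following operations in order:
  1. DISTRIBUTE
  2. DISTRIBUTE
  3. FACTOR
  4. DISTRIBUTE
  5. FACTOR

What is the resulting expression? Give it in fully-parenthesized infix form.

Start: ((z*x)*((a+y)+(a*2)))
Apply DISTRIBUTE at root (target: ((z*x)*((a+y)+(a*2)))): ((z*x)*((a+y)+(a*2))) -> (((z*x)*(a+y))+((z*x)*(a*2)))
Apply DISTRIBUTE at L (target: ((z*x)*(a+y))): (((z*x)*(a+y))+((z*x)*(a*2))) -> ((((z*x)*a)+((z*x)*y))+((z*x)*(a*2)))
Apply FACTOR at L (target: (((z*x)*a)+((z*x)*y))): ((((z*x)*a)+((z*x)*y))+((z*x)*(a*2))) -> (((z*x)*(a+y))+((z*x)*(a*2)))
Apply DISTRIBUTE at L (target: ((z*x)*(a+y))): (((z*x)*(a+y))+((z*x)*(a*2))) -> ((((z*x)*a)+((z*x)*y))+((z*x)*(a*2)))
Apply FACTOR at L (target: (((z*x)*a)+((z*x)*y))): ((((z*x)*a)+((z*x)*y))+((z*x)*(a*2))) -> (((z*x)*(a+y))+((z*x)*(a*2)))

Answer: (((z*x)*(a+y))+((z*x)*(a*2)))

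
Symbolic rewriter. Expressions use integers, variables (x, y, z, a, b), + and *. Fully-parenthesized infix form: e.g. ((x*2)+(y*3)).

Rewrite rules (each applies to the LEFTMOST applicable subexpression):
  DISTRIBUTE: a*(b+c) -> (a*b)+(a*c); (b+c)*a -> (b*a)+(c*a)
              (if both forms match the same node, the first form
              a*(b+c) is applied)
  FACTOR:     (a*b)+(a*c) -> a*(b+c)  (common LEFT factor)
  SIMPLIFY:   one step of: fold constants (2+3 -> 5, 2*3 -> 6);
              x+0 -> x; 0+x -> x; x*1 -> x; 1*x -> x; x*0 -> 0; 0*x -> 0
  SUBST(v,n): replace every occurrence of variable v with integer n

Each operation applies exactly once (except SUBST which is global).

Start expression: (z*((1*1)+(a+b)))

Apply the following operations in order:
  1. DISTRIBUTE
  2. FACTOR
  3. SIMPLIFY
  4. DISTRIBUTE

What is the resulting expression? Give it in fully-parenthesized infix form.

Start: (z*((1*1)+(a+b)))
Apply DISTRIBUTE at root (target: (z*((1*1)+(a+b)))): (z*((1*1)+(a+b))) -> ((z*(1*1))+(z*(a+b)))
Apply FACTOR at root (target: ((z*(1*1))+(z*(a+b)))): ((z*(1*1))+(z*(a+b))) -> (z*((1*1)+(a+b)))
Apply SIMPLIFY at RL (target: (1*1)): (z*((1*1)+(a+b))) -> (z*(1+(a+b)))
Apply DISTRIBUTE at root (target: (z*(1+(a+b)))): (z*(1+(a+b))) -> ((z*1)+(z*(a+b)))

Answer: ((z*1)+(z*(a+b)))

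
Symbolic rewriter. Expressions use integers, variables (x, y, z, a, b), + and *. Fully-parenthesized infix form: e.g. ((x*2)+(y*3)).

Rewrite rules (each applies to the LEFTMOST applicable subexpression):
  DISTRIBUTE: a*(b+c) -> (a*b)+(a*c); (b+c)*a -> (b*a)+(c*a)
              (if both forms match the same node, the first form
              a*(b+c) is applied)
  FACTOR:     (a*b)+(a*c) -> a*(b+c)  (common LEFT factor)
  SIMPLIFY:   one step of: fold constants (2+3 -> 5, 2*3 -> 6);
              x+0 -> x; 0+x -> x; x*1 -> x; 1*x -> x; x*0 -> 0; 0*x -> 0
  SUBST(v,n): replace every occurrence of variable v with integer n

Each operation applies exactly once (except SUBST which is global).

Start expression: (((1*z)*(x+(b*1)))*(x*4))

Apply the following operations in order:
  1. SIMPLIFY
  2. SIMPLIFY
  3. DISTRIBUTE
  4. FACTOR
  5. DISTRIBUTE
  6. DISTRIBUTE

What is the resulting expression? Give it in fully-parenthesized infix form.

Answer: (((z*x)*(x*4))+((z*b)*(x*4)))

Derivation:
Start: (((1*z)*(x+(b*1)))*(x*4))
Apply SIMPLIFY at LL (target: (1*z)): (((1*z)*(x+(b*1)))*(x*4)) -> ((z*(x+(b*1)))*(x*4))
Apply SIMPLIFY at LRR (target: (b*1)): ((z*(x+(b*1)))*(x*4)) -> ((z*(x+b))*(x*4))
Apply DISTRIBUTE at L (target: (z*(x+b))): ((z*(x+b))*(x*4)) -> (((z*x)+(z*b))*(x*4))
Apply FACTOR at L (target: ((z*x)+(z*b))): (((z*x)+(z*b))*(x*4)) -> ((z*(x+b))*(x*4))
Apply DISTRIBUTE at L (target: (z*(x+b))): ((z*(x+b))*(x*4)) -> (((z*x)+(z*b))*(x*4))
Apply DISTRIBUTE at root (target: (((z*x)+(z*b))*(x*4))): (((z*x)+(z*b))*(x*4)) -> (((z*x)*(x*4))+((z*b)*(x*4)))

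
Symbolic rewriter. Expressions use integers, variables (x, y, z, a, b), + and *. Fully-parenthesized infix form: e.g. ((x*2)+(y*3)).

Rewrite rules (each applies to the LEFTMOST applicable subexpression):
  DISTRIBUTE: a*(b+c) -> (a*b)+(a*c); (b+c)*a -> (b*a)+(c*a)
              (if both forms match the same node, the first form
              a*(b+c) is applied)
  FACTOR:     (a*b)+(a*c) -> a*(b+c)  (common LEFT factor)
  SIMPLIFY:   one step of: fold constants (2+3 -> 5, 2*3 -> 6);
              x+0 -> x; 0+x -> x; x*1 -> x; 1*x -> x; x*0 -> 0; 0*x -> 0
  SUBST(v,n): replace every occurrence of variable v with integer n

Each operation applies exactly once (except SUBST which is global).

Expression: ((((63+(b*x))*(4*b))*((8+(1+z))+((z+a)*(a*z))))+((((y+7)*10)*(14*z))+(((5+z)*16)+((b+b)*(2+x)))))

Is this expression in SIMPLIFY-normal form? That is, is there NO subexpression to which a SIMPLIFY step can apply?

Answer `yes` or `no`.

Expression: ((((63+(b*x))*(4*b))*((8+(1+z))+((z+a)*(a*z))))+((((y+7)*10)*(14*z))+(((5+z)*16)+((b+b)*(2+x)))))
Scanning for simplifiable subexpressions (pre-order)...
  at root: ((((63+(b*x))*(4*b))*((8+(1+z))+((z+a)*(a*z))))+((((y+7)*10)*(14*z))+(((5+z)*16)+((b+b)*(2+x))))) (not simplifiable)
  at L: (((63+(b*x))*(4*b))*((8+(1+z))+((z+a)*(a*z)))) (not simplifiable)
  at LL: ((63+(b*x))*(4*b)) (not simplifiable)
  at LLL: (63+(b*x)) (not simplifiable)
  at LLLR: (b*x) (not simplifiable)
  at LLR: (4*b) (not simplifiable)
  at LR: ((8+(1+z))+((z+a)*(a*z))) (not simplifiable)
  at LRL: (8+(1+z)) (not simplifiable)
  at LRLR: (1+z) (not simplifiable)
  at LRR: ((z+a)*(a*z)) (not simplifiable)
  at LRRL: (z+a) (not simplifiable)
  at LRRR: (a*z) (not simplifiable)
  at R: ((((y+7)*10)*(14*z))+(((5+z)*16)+((b+b)*(2+x)))) (not simplifiable)
  at RL: (((y+7)*10)*(14*z)) (not simplifiable)
  at RLL: ((y+7)*10) (not simplifiable)
  at RLLL: (y+7) (not simplifiable)
  at RLR: (14*z) (not simplifiable)
  at RR: (((5+z)*16)+((b+b)*(2+x))) (not simplifiable)
  at RRL: ((5+z)*16) (not simplifiable)
  at RRLL: (5+z) (not simplifiable)
  at RRR: ((b+b)*(2+x)) (not simplifiable)
  at RRRL: (b+b) (not simplifiable)
  at RRRR: (2+x) (not simplifiable)
Result: no simplifiable subexpression found -> normal form.

Answer: yes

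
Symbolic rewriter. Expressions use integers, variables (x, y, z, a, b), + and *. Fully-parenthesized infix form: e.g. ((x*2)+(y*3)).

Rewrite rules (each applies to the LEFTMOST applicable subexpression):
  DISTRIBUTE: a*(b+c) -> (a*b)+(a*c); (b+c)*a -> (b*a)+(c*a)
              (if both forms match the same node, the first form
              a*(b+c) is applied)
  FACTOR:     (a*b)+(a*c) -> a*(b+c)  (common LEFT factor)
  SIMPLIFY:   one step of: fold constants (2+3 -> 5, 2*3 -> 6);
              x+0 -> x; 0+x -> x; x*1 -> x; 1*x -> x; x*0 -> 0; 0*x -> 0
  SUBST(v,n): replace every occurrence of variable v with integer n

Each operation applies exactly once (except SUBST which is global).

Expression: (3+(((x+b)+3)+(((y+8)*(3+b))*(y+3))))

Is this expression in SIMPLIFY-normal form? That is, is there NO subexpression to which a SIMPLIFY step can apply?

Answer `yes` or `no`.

Expression: (3+(((x+b)+3)+(((y+8)*(3+b))*(y+3))))
Scanning for simplifiable subexpressions (pre-order)...
  at root: (3+(((x+b)+3)+(((y+8)*(3+b))*(y+3)))) (not simplifiable)
  at R: (((x+b)+3)+(((y+8)*(3+b))*(y+3))) (not simplifiable)
  at RL: ((x+b)+3) (not simplifiable)
  at RLL: (x+b) (not simplifiable)
  at RR: (((y+8)*(3+b))*(y+3)) (not simplifiable)
  at RRL: ((y+8)*(3+b)) (not simplifiable)
  at RRLL: (y+8) (not simplifiable)
  at RRLR: (3+b) (not simplifiable)
  at RRR: (y+3) (not simplifiable)
Result: no simplifiable subexpression found -> normal form.

Answer: yes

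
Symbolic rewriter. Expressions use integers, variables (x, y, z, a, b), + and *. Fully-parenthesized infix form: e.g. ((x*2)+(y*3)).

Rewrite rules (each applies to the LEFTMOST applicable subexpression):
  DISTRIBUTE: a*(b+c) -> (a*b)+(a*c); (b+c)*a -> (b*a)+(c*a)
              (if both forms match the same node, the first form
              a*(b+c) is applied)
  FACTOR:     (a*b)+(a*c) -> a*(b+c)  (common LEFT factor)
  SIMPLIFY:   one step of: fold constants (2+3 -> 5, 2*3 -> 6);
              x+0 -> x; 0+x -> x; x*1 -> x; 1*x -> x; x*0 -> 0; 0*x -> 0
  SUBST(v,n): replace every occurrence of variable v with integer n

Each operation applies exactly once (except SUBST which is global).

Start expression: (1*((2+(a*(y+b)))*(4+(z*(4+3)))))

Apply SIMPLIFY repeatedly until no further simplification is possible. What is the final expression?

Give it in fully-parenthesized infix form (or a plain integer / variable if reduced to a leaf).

Answer: ((2+(a*(y+b)))*(4+(z*7)))

Derivation:
Start: (1*((2+(a*(y+b)))*(4+(z*(4+3)))))
Step 1: at root: (1*((2+(a*(y+b)))*(4+(z*(4+3))))) -> ((2+(a*(y+b)))*(4+(z*(4+3)))); overall: (1*((2+(a*(y+b)))*(4+(z*(4+3))))) -> ((2+(a*(y+b)))*(4+(z*(4+3))))
Step 2: at RRR: (4+3) -> 7; overall: ((2+(a*(y+b)))*(4+(z*(4+3)))) -> ((2+(a*(y+b)))*(4+(z*7)))
Fixed point: ((2+(a*(y+b)))*(4+(z*7)))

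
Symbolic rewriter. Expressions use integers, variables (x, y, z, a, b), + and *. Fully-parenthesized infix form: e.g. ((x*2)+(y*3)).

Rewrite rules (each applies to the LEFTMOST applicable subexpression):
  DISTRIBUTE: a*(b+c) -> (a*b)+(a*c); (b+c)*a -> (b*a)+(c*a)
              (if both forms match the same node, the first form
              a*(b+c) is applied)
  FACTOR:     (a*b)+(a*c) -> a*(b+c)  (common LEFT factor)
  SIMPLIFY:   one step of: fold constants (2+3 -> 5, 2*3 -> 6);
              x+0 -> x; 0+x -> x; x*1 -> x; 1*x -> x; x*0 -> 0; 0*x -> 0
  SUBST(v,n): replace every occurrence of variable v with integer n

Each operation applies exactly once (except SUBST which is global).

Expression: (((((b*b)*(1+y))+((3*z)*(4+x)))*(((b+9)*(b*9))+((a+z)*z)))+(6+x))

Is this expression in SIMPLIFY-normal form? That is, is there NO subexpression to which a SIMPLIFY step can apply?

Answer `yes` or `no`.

Answer: yes

Derivation:
Expression: (((((b*b)*(1+y))+((3*z)*(4+x)))*(((b+9)*(b*9))+((a+z)*z)))+(6+x))
Scanning for simplifiable subexpressions (pre-order)...
  at root: (((((b*b)*(1+y))+((3*z)*(4+x)))*(((b+9)*(b*9))+((a+z)*z)))+(6+x)) (not simplifiable)
  at L: ((((b*b)*(1+y))+((3*z)*(4+x)))*(((b+9)*(b*9))+((a+z)*z))) (not simplifiable)
  at LL: (((b*b)*(1+y))+((3*z)*(4+x))) (not simplifiable)
  at LLL: ((b*b)*(1+y)) (not simplifiable)
  at LLLL: (b*b) (not simplifiable)
  at LLLR: (1+y) (not simplifiable)
  at LLR: ((3*z)*(4+x)) (not simplifiable)
  at LLRL: (3*z) (not simplifiable)
  at LLRR: (4+x) (not simplifiable)
  at LR: (((b+9)*(b*9))+((a+z)*z)) (not simplifiable)
  at LRL: ((b+9)*(b*9)) (not simplifiable)
  at LRLL: (b+9) (not simplifiable)
  at LRLR: (b*9) (not simplifiable)
  at LRR: ((a+z)*z) (not simplifiable)
  at LRRL: (a+z) (not simplifiable)
  at R: (6+x) (not simplifiable)
Result: no simplifiable subexpression found -> normal form.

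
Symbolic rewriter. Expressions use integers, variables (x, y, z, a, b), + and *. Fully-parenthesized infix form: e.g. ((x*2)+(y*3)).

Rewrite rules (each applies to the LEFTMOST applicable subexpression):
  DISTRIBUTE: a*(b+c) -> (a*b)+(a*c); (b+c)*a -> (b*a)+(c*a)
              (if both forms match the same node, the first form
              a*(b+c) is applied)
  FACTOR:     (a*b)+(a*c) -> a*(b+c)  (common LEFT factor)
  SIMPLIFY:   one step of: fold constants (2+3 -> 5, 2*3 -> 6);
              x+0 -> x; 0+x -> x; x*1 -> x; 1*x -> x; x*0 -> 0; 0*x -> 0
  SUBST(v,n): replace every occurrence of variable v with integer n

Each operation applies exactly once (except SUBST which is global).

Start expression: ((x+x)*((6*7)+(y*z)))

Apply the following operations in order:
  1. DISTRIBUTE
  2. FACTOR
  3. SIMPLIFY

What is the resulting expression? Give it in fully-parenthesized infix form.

Start: ((x+x)*((6*7)+(y*z)))
Apply DISTRIBUTE at root (target: ((x+x)*((6*7)+(y*z)))): ((x+x)*((6*7)+(y*z))) -> (((x+x)*(6*7))+((x+x)*(y*z)))
Apply FACTOR at root (target: (((x+x)*(6*7))+((x+x)*(y*z)))): (((x+x)*(6*7))+((x+x)*(y*z))) -> ((x+x)*((6*7)+(y*z)))
Apply SIMPLIFY at RL (target: (6*7)): ((x+x)*((6*7)+(y*z))) -> ((x+x)*(42+(y*z)))

Answer: ((x+x)*(42+(y*z)))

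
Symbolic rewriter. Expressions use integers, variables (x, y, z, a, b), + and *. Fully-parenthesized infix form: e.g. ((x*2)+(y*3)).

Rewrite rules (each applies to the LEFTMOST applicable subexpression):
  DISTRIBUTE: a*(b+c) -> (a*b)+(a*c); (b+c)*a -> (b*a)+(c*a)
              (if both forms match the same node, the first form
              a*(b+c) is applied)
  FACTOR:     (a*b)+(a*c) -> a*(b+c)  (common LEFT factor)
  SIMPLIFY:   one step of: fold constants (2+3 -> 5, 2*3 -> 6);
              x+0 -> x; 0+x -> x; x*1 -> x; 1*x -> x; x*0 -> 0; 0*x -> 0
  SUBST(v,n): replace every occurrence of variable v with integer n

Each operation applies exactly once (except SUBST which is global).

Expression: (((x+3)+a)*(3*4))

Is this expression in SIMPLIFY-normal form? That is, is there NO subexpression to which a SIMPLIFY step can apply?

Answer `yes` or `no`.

Expression: (((x+3)+a)*(3*4))
Scanning for simplifiable subexpressions (pre-order)...
  at root: (((x+3)+a)*(3*4)) (not simplifiable)
  at L: ((x+3)+a) (not simplifiable)
  at LL: (x+3) (not simplifiable)
  at R: (3*4) (SIMPLIFIABLE)
Found simplifiable subexpr at path R: (3*4)
One SIMPLIFY step would give: (((x+3)+a)*12)
-> NOT in normal form.

Answer: no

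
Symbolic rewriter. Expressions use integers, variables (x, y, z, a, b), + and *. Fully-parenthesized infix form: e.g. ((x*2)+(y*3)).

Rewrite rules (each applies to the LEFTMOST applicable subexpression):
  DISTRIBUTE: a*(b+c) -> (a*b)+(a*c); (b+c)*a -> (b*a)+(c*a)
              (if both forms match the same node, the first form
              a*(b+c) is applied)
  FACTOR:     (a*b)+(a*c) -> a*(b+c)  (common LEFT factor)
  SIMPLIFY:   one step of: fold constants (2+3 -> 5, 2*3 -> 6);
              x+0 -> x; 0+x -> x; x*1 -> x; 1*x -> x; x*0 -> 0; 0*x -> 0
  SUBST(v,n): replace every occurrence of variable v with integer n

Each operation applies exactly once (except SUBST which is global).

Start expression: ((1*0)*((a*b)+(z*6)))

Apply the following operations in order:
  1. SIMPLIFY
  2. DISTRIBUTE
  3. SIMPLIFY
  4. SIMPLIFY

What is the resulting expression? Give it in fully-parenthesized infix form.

Start: ((1*0)*((a*b)+(z*6)))
Apply SIMPLIFY at L (target: (1*0)): ((1*0)*((a*b)+(z*6))) -> (0*((a*b)+(z*6)))
Apply DISTRIBUTE at root (target: (0*((a*b)+(z*6)))): (0*((a*b)+(z*6))) -> ((0*(a*b))+(0*(z*6)))
Apply SIMPLIFY at L (target: (0*(a*b))): ((0*(a*b))+(0*(z*6))) -> (0+(0*(z*6)))
Apply SIMPLIFY at root (target: (0+(0*(z*6)))): (0+(0*(z*6))) -> (0*(z*6))

Answer: (0*(z*6))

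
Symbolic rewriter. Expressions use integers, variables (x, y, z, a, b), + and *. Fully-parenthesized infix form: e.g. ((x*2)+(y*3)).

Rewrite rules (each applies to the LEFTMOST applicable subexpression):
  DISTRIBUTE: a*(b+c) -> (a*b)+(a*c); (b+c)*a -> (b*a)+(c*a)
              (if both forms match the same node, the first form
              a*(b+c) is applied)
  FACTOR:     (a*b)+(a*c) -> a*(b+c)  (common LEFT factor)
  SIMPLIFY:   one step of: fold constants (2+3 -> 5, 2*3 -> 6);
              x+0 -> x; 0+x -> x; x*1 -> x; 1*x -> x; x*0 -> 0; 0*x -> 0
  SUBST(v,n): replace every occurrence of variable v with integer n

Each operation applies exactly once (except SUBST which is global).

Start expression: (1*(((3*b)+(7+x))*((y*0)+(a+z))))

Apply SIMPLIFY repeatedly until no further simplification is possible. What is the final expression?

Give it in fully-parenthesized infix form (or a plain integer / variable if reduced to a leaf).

Start: (1*(((3*b)+(7+x))*((y*0)+(a+z))))
Step 1: at root: (1*(((3*b)+(7+x))*((y*0)+(a+z)))) -> (((3*b)+(7+x))*((y*0)+(a+z))); overall: (1*(((3*b)+(7+x))*((y*0)+(a+z)))) -> (((3*b)+(7+x))*((y*0)+(a+z)))
Step 2: at RL: (y*0) -> 0; overall: (((3*b)+(7+x))*((y*0)+(a+z))) -> (((3*b)+(7+x))*(0+(a+z)))
Step 3: at R: (0+(a+z)) -> (a+z); overall: (((3*b)+(7+x))*(0+(a+z))) -> (((3*b)+(7+x))*(a+z))
Fixed point: (((3*b)+(7+x))*(a+z))

Answer: (((3*b)+(7+x))*(a+z))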